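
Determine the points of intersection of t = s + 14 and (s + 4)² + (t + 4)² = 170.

(−17, −3) and (−5, 9)

From the line, t = s + 14. Substituting:
2s² + 44s + 170 = 0  ⟹  s² + 22s + 85 = 0
s = −5 or s = −17, giving (−5, 9) and (−17, −3).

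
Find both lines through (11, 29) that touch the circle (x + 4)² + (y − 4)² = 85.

6x − 7y = −137 and 9x − 2y = 41

Let a tangent through (11, 29) have slope m. Its distance from (−4, 4) must equal √85:
[m·(−15) − (−25)]² = 85(m² + 1)
14m² − 75m + 54 = 0, so m = 6/7 or m = 9/2.
Through (11, 29) these give 6x − 7y = −137 and 9x − 2y = 41.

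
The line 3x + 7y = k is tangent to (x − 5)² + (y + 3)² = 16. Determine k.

k = −6 ± 4√58

Tangency holds when the distance from the centre (5, −3) to the line equals the radius 4:
|3·5 + 7·(−3) − k| / √58 = 4
|k − (−6)| = 4√58.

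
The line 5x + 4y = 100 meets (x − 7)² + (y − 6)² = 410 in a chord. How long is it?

6√41

From the line, y = (100 − 5x)/4. Substituting:
41x² − 984x = 0  ⟹  x² − 24x = 0
x = 24 or x = 0, giving (24, −5) and (0, 25).
Chord length = distance between (24, −5) and (0, 25) = √1476 = 6√41.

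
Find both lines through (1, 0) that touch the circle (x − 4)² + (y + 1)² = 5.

Write the tangent as mx − y + (0 − m·(1)) = 0 and set its distance from the centre to √5:
(3m − (−1))² = 5(m² + 1)
2m² + 3m − 2 = 0, so m = 1/2 or m = −2.
With m = 1/2: x − 2y = 1. With m = −2: 2x + y = 2.

x − 2y = 1 and 2x + y = 2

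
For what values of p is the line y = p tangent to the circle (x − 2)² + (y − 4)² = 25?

p = −1 or p = 9

The line touches the circle iff its distance from (2, 4) is 5:
|0·2 + 1·4 − p| / √1 = 5
|p − (4)| = 5, so p = 9 or p = −1.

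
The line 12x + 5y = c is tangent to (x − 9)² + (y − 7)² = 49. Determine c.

c = 52 or c = 234

For a tangent, require d(centre, line) = r = 7.
|12·9 + 5·7 − c| / √169 = 7
|c − (143)| = 7·13, so c = 234 or c = 52.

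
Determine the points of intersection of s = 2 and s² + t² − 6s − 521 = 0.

The line gives s = 2. Substituting into the circle:
t² − 529 = 0
t = 23 or t = −23, giving (2, 23) and (2, −23).

(2, −23) and (2, 23)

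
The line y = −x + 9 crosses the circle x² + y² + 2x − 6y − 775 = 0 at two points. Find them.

Express y = −x + 9 and substitute into the circle:
2x² − 10x − 748 = 0  ⟹  x² − 5x − 374 = 0
x = 22 or x = −17, giving (22, −13) and (−17, 26).

(−17, 26) and (22, −13)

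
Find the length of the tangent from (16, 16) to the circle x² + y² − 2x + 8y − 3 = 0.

11√5

With centre O = (1, −4), |OP|² = 625 and r² = 20.
Power of the point: PT² = |PO|² − r² = 605, so PT = 11√5.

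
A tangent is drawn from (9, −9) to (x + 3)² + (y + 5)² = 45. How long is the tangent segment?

With centre O = (−3, −5), |OP|² = 160 and r² = 45.
By the tangent–radius right angle, tangent length = √(|PO|² − r²) = √115.

√115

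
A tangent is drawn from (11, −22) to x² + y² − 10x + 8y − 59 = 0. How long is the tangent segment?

2√65

The centre is (5, −4) and r = 10. The square of the distance from P to the centre is 36 + 324 = 360.
The tangent meets the radius at right angles, so tangent² = |PO|² − r² = 360 − 100 = 260.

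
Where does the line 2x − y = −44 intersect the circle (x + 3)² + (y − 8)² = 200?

Express y = 2x + 44 and substitute into the circle:
5x² + 150x + 1105 = 0  ⟹  x² + 30x + 221 = 0
x = −13 or x = −17, giving (−13, 18) and (−17, 10).

(−17, 10) and (−13, 18)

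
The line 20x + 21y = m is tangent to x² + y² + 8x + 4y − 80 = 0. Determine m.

m = −412 or m = 168

For a tangent, require d(centre, line) = r = 10.
|20·(−4) + 21·(−2) − m| / √841 = 10
|m − (−122)| = 10·29, so m = 168 or m = −412.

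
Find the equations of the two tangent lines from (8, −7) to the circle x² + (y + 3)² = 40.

A line y − (−7) = m(x − (8)) is tangent when its distance from (0, −3) is 2√10:
[m·(−8) − (4)]² = 40(m² + 1)
3m² + 8m − 3 = 0, so m = −3 or m = 1/3.
With m = −3: 3x + y = 17. With m = 1/3: x − 3y = 29.

3x + y = 17 and x − 3y = 29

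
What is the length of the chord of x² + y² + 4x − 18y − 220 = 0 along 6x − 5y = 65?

2√61

The distance from (−2, 9) to the line is 122/√61, and r² = 305.
Half the chord is √(r² − d²) = √(61), so the full chord is 2√61.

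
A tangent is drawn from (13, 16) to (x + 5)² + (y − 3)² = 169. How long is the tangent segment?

Centre (−5, 3), r² = 169. |PO|² = (18)² + (13)² = 493.
The tangent meets the radius at right angles, so tangent² = |PO|² − r² = 493 − 169 = 324.

18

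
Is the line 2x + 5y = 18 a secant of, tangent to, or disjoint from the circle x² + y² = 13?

Substituting the line into the circle gives 29x² − 72x − 1 = 0.
Δ = 5184 − (−116) = 5300.
Two real roots: the line is a secant.

secant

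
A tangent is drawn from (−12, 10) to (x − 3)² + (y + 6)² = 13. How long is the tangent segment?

Centre (3, −6), r² = 13. |PO|² = (−15)² + (16)² = 481.
Power of the point: PT² = |PO|² − r² = 468, so PT = 6√13.

6√13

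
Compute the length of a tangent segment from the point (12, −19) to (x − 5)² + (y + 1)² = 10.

The centre is (5, −1) and r = √10. The square of the distance from P to the centre is 49 + 324 = 373.
Power of the point: PT² = |PO|² − r² = 363, so PT = 11√3.

11√3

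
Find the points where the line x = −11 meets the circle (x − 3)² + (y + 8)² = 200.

(−11, −10) and (−11, −6)

The line gives x = −11. Substituting into the circle:
y² + 16y + 60 = 0
y = −6 or y = −10, giving (−11, −6) and (−11, −10).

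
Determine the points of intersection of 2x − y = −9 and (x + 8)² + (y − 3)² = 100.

(−8, −7) and (0, 9)

Substitute y = 2x + 9:
5x² + 40x = 0  ⟹  x² + 8x = 0
x = 0 or x = −8, giving (0, 9) and (−8, −7).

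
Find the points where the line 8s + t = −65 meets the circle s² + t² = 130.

Substitute t = −8s − 65:
65s² + 1040s + 4095 = 0  ⟹  s² + 16s + 63 = 0
s = −7 or s = −9, giving (−7, −9) and (−9, 7).

(−9, 7) and (−7, −9)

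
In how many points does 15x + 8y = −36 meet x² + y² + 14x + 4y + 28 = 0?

d² = (15·(−7) + 8·(−2) − (−36))²/289 = 25; r² = 25.
Since d² = r², the line is tangent.

1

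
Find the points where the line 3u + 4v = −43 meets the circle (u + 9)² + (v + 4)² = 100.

(−17, 2) and (−1, −10)

From the line, v = (−43 − 3u)/4. Substituting:
25u² + 450u + 425 = 0  ⟹  u² + 18u + 17 = 0
u = −1 or u = −17, giving (−1, −10) and (−17, 2).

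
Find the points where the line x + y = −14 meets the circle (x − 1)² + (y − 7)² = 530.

(−22, 8) and (2, −16)

Express y = −x − 14 and substitute into the circle:
2x² + 40x − 88 = 0  ⟹  x² + 20x − 44 = 0
x = 2 or x = −22, giving (2, −16) and (−22, 8).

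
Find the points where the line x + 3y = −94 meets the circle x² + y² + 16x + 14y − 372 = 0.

(−22, −24) and (−7, −29)

Substitute y = (−94 − x)/3:
10x² + 290x + 1540 = 0  ⟹  x² + 29x + 154 = 0
x = −7 or x = −22, giving (−7, −29) and (−22, −24).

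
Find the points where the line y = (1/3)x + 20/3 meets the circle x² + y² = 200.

(−14, 2) and (10, 10)

From the line, y = (20 + x)/3. Substituting:
10x² + 40x − 1400 = 0  ⟹  x² + 4x − 140 = 0
x = 10 or x = −14, giving (10, 10) and (−14, 2).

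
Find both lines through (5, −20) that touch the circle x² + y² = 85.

Let a tangent through (5, −20) have slope m. Its distance from (0, 0) must equal √85:
(−5m − (20))² = 85(m² + 1)
12m² − 40m − 63 = 0, so m = 9/2 or m = −7/6.
Through (5, −20) these give 9x − 2y = 85 and 7x + 6y = −85.

9x − 2y = 85 and 7x + 6y = −85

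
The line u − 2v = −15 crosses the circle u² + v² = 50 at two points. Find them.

Substitute v = (15 + u)/2:
5u² + 30u + 25 = 0  ⟹  u² + 6u + 5 = 0
u = −1 or u = −5, giving (−1, 7) and (−5, 5).

(−5, 5) and (−1, 7)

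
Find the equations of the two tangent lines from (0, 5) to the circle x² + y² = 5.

2x − y = −5 and 2x + y = 5

Let a tangent through (0, 5) have slope m. Its distance from (0, 0) must equal √5:
[m·(0) − (−5)]² = 5(m² + 1)
m² − 4 = 0, so m = 2 or m = −2.
With m = 2: 2x − y = −5. With m = −2: 2x + y = 5.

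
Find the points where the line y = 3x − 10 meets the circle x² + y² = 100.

(0, −10) and (6, 8)

Substitute y = 3x − 10:
10x² − 60x = 0  ⟹  x² − 6x = 0
x = 6 or x = 0, giving (6, 8) and (0, −10).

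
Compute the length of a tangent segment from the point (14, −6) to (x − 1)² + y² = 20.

Centre (1, 0), r² = 20. |PO|² = (13)² + (−6)² = 205.
By the tangent–radius right angle, tangent length = √(|PO|² − r²) = √185.

√185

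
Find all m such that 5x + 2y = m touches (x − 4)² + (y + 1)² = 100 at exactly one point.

m = 18 ± 10√29

For a tangent, require d(centre, line) = r = 10.
|5·4 + 2·(−1) − m| / √29 = 10
|m − (18)| = 10√29.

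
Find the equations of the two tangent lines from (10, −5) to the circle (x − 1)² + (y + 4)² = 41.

4x − 5y = 65 and 5x + 4y = 30

A line y − (−5) = m(x − (10)) is tangent when its distance from (1, −4) is √41:
(−9m − (1))² = 41(m² + 1)
20m² + 9m − 20 = 0, so m = 4/5 or m = −5/4.
With m = 4/5: 4x − 5y = 65. With m = −5/4: 5x + 4y = 30.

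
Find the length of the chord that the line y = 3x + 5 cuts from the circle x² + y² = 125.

Centre (0, 0), r² = 125. Perpendicular distance d from centre to line = |5| / √10 = 5/√10.
Half the chord is √(r² − d²) = √(245/2), so the full chord is 7√10.

7√10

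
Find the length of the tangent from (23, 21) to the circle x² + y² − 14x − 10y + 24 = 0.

√462

The centre is (7, 5) and r = 5√2. The square of the distance from P to the centre is 256 + 256 = 512.
Power of the point: PT² = |PO|² − r² = 462, so PT = √462.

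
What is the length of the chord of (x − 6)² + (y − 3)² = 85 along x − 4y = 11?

4√17

Centre (6, 3), r² = 85. Perpendicular distance d from centre to line = |−17| / √17 = 17/√17.
Chord = 2√(r² − d²) = 2·√(68) = 4√17.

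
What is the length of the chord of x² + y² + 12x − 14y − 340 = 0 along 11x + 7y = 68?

Centre (−6, 7), r² = 425. Perpendicular distance d from centre to line = |−85| / √170 = 85/√170.
Half the chord is √(r² − d²) = √(765/2), so the full chord is 3√170.

3√170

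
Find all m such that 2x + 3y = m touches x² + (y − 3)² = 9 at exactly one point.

m = 9 ± 3√13

Tangency holds when the distance from the centre (0, 3) to the line equals the radius 3:
|2·0 + 3·3 − m| / √13 = 3
|m − (9)| = 3√13.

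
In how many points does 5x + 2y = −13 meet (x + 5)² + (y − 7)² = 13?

Centre (−5, 7), r² = 13. Distance² from centre to line = (2)²/29 = 4/29.
Since d² < r², the line cuts the circle twice.

2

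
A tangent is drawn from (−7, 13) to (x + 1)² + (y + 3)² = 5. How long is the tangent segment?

With centre O = (−1, −3), |OP|² = 292 and r² = 5.
The tangent meets the radius at right angles, so tangent² = |PO|² − r² = 292 − 5 = 287.

√287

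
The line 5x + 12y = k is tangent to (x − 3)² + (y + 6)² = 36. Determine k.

Tangency holds when the distance from the centre (3, −6) to the line equals the radius 6:
|5·3 + 12·(−6) − k| / √169 = 6
|k − (−57)| = 6·13, so k = 21 or k = −135.

k = −135 or k = 21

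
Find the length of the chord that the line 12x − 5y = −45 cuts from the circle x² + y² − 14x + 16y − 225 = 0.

Substitute y = (45 + 12x)/5:
169x² + 1690x = 0  ⟹  x² + 10x = 0
x = 0 or x = −10, giving (0, 9) and (−10, −15).
Chord length = distance between (0, 9) and (−10, −15) = √676 = 26.

26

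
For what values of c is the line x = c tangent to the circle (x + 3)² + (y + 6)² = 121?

c = −14 or c = 8

Tangency holds when the distance from the centre (−3, −6) to the line equals the radius 11:
|1·(−3) + 0·(−6) − c| / √1 = 11
|c − (−3)| = 11, so c = 8 or c = −14.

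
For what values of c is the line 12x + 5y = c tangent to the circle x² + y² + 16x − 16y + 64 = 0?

Tangency holds when the distance from the centre (−8, 8) to the line equals the radius 8:
|12·(−8) + 5·8 − c| / √169 = 8
|c − (−56)| = 8·13, so c = 48 or c = −160.

c = −160 or c = 48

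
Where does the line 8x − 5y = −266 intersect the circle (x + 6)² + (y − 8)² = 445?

(−27, 10) and (−17, 26)

Express y = (266 + 8x)/5 and substitute into the circle:
89x² + 3916x + 40851 = 0  ⟹  x² + 44x + 459 = 0
x = −17 or x = −27, giving (−17, 26) and (−27, 10).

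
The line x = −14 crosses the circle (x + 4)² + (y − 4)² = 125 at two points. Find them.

The line gives x = −14. Substituting into the circle:
y² − 8y − 9 = 0
y = 9 or y = −1, giving (−14, 9) and (−14, −1).

(−14, −1) and (−14, 9)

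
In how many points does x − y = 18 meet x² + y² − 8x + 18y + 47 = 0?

d² = (1·4 − 1·(−9) − (18))²/2 = 25/2; r² = 50.
Since d² < r², the line cuts the circle twice.

2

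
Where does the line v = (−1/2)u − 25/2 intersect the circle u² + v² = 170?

(−11, −7) and (1, −13)

Substitute v = (−25 − u)/2:
5u² + 50u − 55 = 0  ⟹  u² + 10u − 11 = 0
u = 1 or u = −11, giving (1, −13) and (−11, −7).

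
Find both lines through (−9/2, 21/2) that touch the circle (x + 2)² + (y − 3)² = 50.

x − y = −15 and x + 7y = 69

Let a tangent through (−9/2, 21/2) have slope m. Its distance from (−2, 3) must equal 5√2:
(5/2m − (−15/2))² = 50(m² + 1)
7m² − 6m − 1 = 0, so m = 1 or m = −1/7.
Through (−9/2, 21/2) these give x − y = −15 and x + 7y = 69.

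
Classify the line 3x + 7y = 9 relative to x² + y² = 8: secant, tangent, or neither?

Centre (0, 0), r² = 8. Distance² from centre to line = (−9)²/58 = 81/58.
Since d² < r², the line cuts the circle twice.

secant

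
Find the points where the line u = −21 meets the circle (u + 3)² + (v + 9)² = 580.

(−21, −25) and (−21, 7)

The line gives u = −21. Substituting into the circle:
v² + 18v − 175 = 0
v = 7 or v = −25, giving (−21, 7) and (−21, −25).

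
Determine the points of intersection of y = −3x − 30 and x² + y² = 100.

(−10, 0) and (−8, −6)

Express y = −3x − 30 and substitute into the circle:
10x² + 180x + 800 = 0  ⟹  x² + 18x + 80 = 0
x = −8 or x = −10, giving (−8, −6) and (−10, 0).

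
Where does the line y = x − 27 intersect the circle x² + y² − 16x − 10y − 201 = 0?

Substitute y = x − 27:
2x² − 80x + 798 = 0  ⟹  x² − 40x + 399 = 0
x = 21 or x = 19, giving (21, −6) and (19, −8).

(19, −8) and (21, −6)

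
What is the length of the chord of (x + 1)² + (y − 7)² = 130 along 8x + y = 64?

The distance from (−1, 7) to the line is 65/√65, and r² = 130.
Chord = 2√(r² − d²) = 2·√(65) = 2√65.

2√65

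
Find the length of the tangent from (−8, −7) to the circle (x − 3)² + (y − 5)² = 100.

√165

Centre (3, 5), r² = 100. |PO|² = (−11)² + (−12)² = 265.
The tangent meets the radius at right angles, so tangent² = |PO|² − r² = 265 − 100 = 165.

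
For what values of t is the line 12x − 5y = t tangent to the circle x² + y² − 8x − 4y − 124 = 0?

t = −118 or t = 194

For a tangent, require d(centre, line) = r = 12.
|12·4 − 5·2 − t| / √169 = 12
|t − (38)| = 12·13, so t = 194 or t = −118.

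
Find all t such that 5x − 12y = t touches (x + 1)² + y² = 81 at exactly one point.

t = −122 or t = 112

The line touches the circle iff its distance from (−1, 0) is 9:
|5·(−1) − 12·0 − t| / √169 = 9
|t − (−5)| = 9·13, so t = 112 or t = −122.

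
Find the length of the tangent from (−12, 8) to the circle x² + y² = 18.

Centre (0, 0), r² = 18. |PO|² = (−12)² + (8)² = 208.
The tangent meets the radius at right angles, so tangent² = |PO|² − r² = 208 − 18 = 190.

√190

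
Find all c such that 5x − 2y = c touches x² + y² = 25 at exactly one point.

Tangency holds when the distance from the centre (0, 0) to the line equals the radius 5:
|5·0 − 2·0 − c| / √29 = 5
|c| = 5√29.

c = ±5√29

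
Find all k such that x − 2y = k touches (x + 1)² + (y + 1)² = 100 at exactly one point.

k = 1 ± 10√5

For a tangent, require d(centre, line) = r = 10.
|1·(−1) − 2·(−1) − k| / √5 = 10
|k − (1)| = 10√5.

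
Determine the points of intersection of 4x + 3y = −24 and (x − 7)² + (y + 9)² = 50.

(0, −8) and (6, −16)

Express y = (−24 − 4x)/3 and substitute into the circle:
25x² − 150x = 0  ⟹  x² − 6x = 0
x = 6 or x = 0, giving (6, −16) and (0, −8).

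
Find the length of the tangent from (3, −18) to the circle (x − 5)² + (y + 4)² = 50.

Centre (5, −4), r² = 50. |PO|² = (−2)² + (−14)² = 200.
Power of the point: PT² = |PO|² − r² = 150, so PT = 5√6.

5√6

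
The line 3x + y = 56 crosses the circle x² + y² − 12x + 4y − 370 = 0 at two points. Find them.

From the line, y = −3x + 56. Substituting:
10x² − 360x + 2990 = 0  ⟹  x² − 36x + 299 = 0
x = 23 or x = 13, giving (23, −13) and (13, 17).

(13, 17) and (23, −13)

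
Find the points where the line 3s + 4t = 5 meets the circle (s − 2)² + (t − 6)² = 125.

Express t = (5 − 3s)/4 and substitute into the circle:
25s² + 50s − 1575 = 0  ⟹  s² + 2s − 63 = 0
s = 7 or s = −9, giving (7, −4) and (−9, 8).

(−9, 8) and (7, −4)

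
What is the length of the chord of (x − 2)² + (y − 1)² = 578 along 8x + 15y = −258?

34

Express y = (−258 − 8x)/15 and substitute into the circle:
289x² + 3468x − 54621 = 0  ⟹  x² + 12x − 189 = 0
x = 9 or x = −21, giving (9, −22) and (−21, −6).
|(9, −22) − (−21, −6)| = √((30)² + (−16)²) = 34.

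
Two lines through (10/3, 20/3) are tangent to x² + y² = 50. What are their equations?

Let a tangent through (10/3, 20/3) have slope m. Its distance from (0, 0) must equal 5√2:
[m·(−10/3) − (−20/3)]² = 50(m² + 1)
7m² + 8m + 1 = 0, so m = −1/7 or m = −1.
Through (10/3, 20/3) these give x + 7y = 50 and x + y = 10.

x + 7y = 50 and x + y = 10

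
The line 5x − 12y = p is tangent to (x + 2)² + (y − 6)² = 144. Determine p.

p = −238 or p = 74

The line touches the circle iff its distance from (−2, 6) is 12:
|5·(−2) − 12·6 − p| / √169 = 12
|p − (−82)| = 12·13, so p = 74 or p = −238.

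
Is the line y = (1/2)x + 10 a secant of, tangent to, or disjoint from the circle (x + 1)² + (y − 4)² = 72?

Centre (−1, 4), r² = 72. Distance² from centre to line = (11)²/5 = 121/5.
Since d² < r², the line cuts the circle twice.

secant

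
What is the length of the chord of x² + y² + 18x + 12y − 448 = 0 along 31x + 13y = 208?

Substitute y = (208 − 31x)/13:
1130x² − 14690x = 0  ⟹  x² − 13x = 0
x = 13 or x = 0, giving (13, −15) and (0, 16).
|(13, −15) − (0, 16)| = √((13)² + (−31)²) = √1130.

√1130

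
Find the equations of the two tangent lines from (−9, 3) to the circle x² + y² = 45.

2x + y = −15 and x − 2y = −15

A line y − (3) = m(x − (−9)) is tangent when its distance from (0, 0) is 3√5:
[m·(9) − (−3)]² = 45(m² + 1)
2m² + 3m − 2 = 0, so m = −2 or m = 1/2.
Through (−9, 3) these give 2x + y = −15 and x − 2y = −15.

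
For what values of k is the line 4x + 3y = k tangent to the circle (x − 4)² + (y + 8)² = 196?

The line touches the circle iff its distance from (4, −8) is 14:
|4·4 + 3·(−8) − k| / √25 = 14
|k − (−8)| = 14·5, so k = 62 or k = −78.

k = −78 or k = 62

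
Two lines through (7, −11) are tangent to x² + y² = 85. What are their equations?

Write the tangent as mx − y + (−11 − m·(7)) = 0 and set its distance from the centre to √85:
(−7m − (11))² = 85(m² + 1)
18m² − 77m − 18 = 0, so m = −2/9 or m = 9/2.
Through (7, −11) these give 2x + 9y = −85 and 9x − 2y = 85.

2x + 9y = −85 and 9x − 2y = 85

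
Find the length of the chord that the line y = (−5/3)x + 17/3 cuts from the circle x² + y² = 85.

From the line, y = (17 − 5x)/3. Substituting:
34x² − 170x − 476 = 0  ⟹  x² − 5x − 14 = 0
x = 7 or x = −2, giving (7, −6) and (−2, 9).
|(7, −6) − (−2, 9)| = √((9)² + (−15)²) = 3√34.

3√34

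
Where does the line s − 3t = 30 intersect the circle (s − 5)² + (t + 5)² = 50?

Express t = (−30 + s)/3 and substitute into the circle:
10s² − 120s = 0  ⟹  s² − 12s = 0
s = 12 or s = 0, giving (12, −6) and (0, −10).

(0, −10) and (12, −6)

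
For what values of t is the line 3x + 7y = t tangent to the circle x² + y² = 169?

t = ±13√58

The line touches the circle iff its distance from (0, 0) is 13:
|3·0 + 7·0 − t| / √58 = 13
|t| = 13√58.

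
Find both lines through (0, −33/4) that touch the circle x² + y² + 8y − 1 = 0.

x + 4y = −33 and x − 4y = 33

A line y − (−33/4) = m(x − (0)) is tangent when its distance from (0, −4) is √17:
[m·(0) − (17/4)]² = 17(m² + 1)
16m² − 1 = 0, so m = −1/4 or m = 1/4.
With m = −1/4: x + 4y = −33. With m = 1/4: x − 4y = 33.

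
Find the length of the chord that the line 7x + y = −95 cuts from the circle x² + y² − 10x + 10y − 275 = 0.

The distance from (5, −5) to the line is 125/√50, and r² = 325.
Chord = 2√(r² − d²) = 2·√(25/2) = 5√2.

5√2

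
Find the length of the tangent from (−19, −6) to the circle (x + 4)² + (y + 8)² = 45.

The centre is (−4, −8) and r = 3√5. The square of the distance from P to the centre is 225 + 4 = 229.
Power of the point: PT² = |PO|² − r² = 184, so PT = 2√46.

2√46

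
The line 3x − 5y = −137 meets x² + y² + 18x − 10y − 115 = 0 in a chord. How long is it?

Express y = (137 + 3x)/5 and substitute into the circle:
34x² + 1122x + 9044 = 0  ⟹  x² + 33x + 266 = 0
x = −14 or x = −19, giving (−14, 19) and (−19, 16).
|(−14, 19) − (−19, 16)| = √((5)² + (3)²) = √34.

√34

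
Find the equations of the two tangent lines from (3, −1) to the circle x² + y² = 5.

Write the tangent as mx − y + (−1 − m·(3)) = 0 and set its distance from the centre to √5:
[m·(−3) − (1)]² = 5(m² + 1)
2m² + 3m − 2 = 0, so m = 1/2 or m = −2.
Through (3, −1) these give x − 2y = 5 and 2x + y = 5.

x − 2y = 5 and 2x + y = 5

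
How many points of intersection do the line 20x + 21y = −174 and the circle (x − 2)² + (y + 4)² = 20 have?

Centre (2, −4), r² = 20. Distance² from centre to line = (130)²/841 = 16900/841.
Since d² > r², the line lies outside the circle.

0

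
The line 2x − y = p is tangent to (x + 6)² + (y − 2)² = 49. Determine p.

The line touches the circle iff its distance from (−6, 2) is 7:
|2·(−6) − 1·2 − p| / √5 = 7
|p − (−14)| = 7√5.

p = −14 ± 7√5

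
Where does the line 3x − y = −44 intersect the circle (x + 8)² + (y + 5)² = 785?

Substitute y = 3x + 44:
10x² + 310x + 1680 = 0  ⟹  x² + 31x + 168 = 0
x = −7 or x = −24, giving (−7, 23) and (−24, −28).

(−24, −28) and (−7, 23)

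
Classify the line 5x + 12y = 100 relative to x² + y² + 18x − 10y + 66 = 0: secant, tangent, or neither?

Substituting the line into the circle gives 169x² + 2192x + 7504 = 0.
Discriminant = (2192)² − 4·169·(7504) = −267840 < 0.
No real roots: the line does not meet the circle.

neither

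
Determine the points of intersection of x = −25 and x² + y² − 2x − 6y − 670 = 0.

(−25, 1) and (−25, 5)

The line gives x = −25. Substituting into the circle:
y² − 6y + 5 = 0
y = 5 or y = 1, giving (−25, 5) and (−25, 1).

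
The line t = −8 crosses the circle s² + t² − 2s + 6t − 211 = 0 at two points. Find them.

From the line, t = −8. Substituting:
s² − 2s − 195 = 0
s = 15 or s = −13, giving (15, −8) and (−13, −8).

(−13, −8) and (15, −8)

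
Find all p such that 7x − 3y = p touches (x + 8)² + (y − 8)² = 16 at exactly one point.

p = −80 ± 4√58

For a tangent, require d(centre, line) = r = 4.
|7·(−8) − 3·8 − p| / √58 = 4
|p − (−80)| = 4√58.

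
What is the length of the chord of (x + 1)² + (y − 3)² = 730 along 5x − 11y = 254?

2√146

The distance from (−1, 3) to the line is 292/√146, and r² = 730.
Chord = 2√(r² − d²) = 2·√(146) = 2√146.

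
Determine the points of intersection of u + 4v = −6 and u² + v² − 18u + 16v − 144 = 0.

(−6, 0) and (26, −8)

Express v = (−6 − u)/4 and substitute into the circle:
17u² − 340u − 2652 = 0  ⟹  u² − 20u − 156 = 0
u = 26 or u = −6, giving (26, −8) and (−6, 0).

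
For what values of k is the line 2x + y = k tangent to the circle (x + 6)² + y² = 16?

k = −12 ± 4√5

For a tangent, require d(centre, line) = r = 4.
|2·(−6) + 1·0 − k| / √5 = 4
|k − (−12)| = 4√5.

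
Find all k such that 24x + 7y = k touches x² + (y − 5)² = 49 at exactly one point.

k = −140 or k = 210

Tangency holds when the distance from the centre (0, 5) to the line equals the radius 7:
|24·0 + 7·5 − k| / √625 = 7
|k − (35)| = 7·25, so k = 210 or k = −140.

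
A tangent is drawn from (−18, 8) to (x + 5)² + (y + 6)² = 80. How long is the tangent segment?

√285

With centre O = (−5, −6), |OP|² = 365 and r² = 80.
The tangent meets the radius at right angles, so tangent² = |PO|² − r² = 365 − 80 = 285.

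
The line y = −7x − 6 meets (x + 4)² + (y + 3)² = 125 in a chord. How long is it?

15√2

The distance from (−4, −3) to the line is 25/√50, and r² = 125.
Half the chord is √(r² − d²) = √(225/2), so the full chord is 15√2.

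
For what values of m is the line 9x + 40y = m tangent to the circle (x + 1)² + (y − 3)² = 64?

Tangency holds when the distance from the centre (−1, 3) to the line equals the radius 8:
|9·(−1) + 40·3 − m| / √1681 = 8
|m − (111)| = 8·41, so m = 439 or m = −217.

m = −217 or m = 439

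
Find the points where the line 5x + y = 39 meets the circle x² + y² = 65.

Express y = −5x + 39 and substitute into the circle:
26x² − 390x + 1456 = 0  ⟹  x² − 15x + 56 = 0
x = 8 or x = 7, giving (8, −1) and (7, 4).

(7, 4) and (8, −1)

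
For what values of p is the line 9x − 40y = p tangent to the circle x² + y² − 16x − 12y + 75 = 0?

The line touches the circle iff its distance from (8, 6) is 5:
|9·8 − 40·6 − p| / √1681 = 5
|p − (−168)| = 5·41, so p = 37 or p = −373.

p = −373 or p = 37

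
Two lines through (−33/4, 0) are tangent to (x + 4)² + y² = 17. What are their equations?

4x − y = −33 and 4x + y = −33

Write the tangent as mx − y + (0 − m·(−33/4)) = 0 and set its distance from the centre to √17:
(17/4m − (0))² = 17(m² + 1)
m² − 16 = 0, so m = 4 or m = −4.
With m = 4: 4x − y = −33. With m = −4: 4x + y = −33.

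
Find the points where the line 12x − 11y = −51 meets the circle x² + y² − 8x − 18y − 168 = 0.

(−7, −3) and (15, 21)

Express y = (51 + 12x)/11 and substitute into the circle:
265x² − 2120x − 27825 = 0  ⟹  x² − 8x − 105 = 0
x = 15 or x = −7, giving (15, 21) and (−7, −3).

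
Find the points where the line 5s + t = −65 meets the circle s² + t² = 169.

Substitute t = −5s − 65:
26s² + 650s + 4056 = 0  ⟹  s² + 25s + 156 = 0
s = −12 or s = −13, giving (−12, −5) and (−13, 0).

(−13, 0) and (−12, −5)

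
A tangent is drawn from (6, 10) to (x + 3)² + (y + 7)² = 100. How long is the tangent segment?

3√30

With centre O = (−3, −7), |OP|² = 370 and r² = 100.
Power of the point: PT² = |PO|² − r² = 270, so PT = 3√30.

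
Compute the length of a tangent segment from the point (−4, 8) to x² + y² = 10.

√70

With centre O = (0, 0), |OP|² = 80 and r² = 10.
By the tangent–radius right angle, tangent length = √(|PO|² − r²) = √70.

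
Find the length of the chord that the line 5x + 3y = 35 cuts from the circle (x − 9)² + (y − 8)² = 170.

Express y = (35 − 5x)/3 and substitute into the circle:
34x² − 272x − 680 = 0  ⟹  x² − 8x − 20 = 0
x = 10 or x = −2, giving (10, −5) and (−2, 15).
|(10, −5) − (−2, 15)| = √((12)² + (−20)²) = 4√34.

4√34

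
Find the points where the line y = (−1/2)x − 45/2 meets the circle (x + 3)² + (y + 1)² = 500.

(−23, −11) and (1, −23)

Express y = (−45 − x)/2 and substitute into the circle:
5x² + 110x − 115 = 0  ⟹  x² + 22x − 23 = 0
x = 1 or x = −23, giving (1, −23) and (−23, −11).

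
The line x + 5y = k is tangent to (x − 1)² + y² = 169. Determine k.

The line touches the circle iff its distance from (1, 0) is 13:
|1·1 + 5·0 − k| / √26 = 13
|k − (1)| = 13√26.

k = 1 ± 13√26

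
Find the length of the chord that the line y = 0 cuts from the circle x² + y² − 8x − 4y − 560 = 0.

48

From the line, y = 0. Substituting:
x² − 8x − 560 = 0
x = 28 or x = −20, giving (28, 0) and (−20, 0).
|(28, 0) − (−20, 0)| = √((48)² + (0)²) = 48.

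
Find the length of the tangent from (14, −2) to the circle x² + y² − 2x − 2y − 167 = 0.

With centre O = (1, 1), |OP|² = 178 and r² = 169.
Power of the point: PT² = |PO|² − r² = 9, so PT = 3.

3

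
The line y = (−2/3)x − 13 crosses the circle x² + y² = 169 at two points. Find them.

(−12, −5) and (0, −13)

Express y = (−39 − 2x)/3 and substitute into the circle:
13x² + 156x = 0  ⟹  x² + 12x = 0
x = 0 or x = −12, giving (0, −13) and (−12, −5).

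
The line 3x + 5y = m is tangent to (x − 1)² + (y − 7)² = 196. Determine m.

m = 38 ± 14√34

Tangency holds when the distance from the centre (1, 7) to the line equals the radius 14:
|3·1 + 5·7 − m| / √34 = 14
|m − (38)| = 14√34.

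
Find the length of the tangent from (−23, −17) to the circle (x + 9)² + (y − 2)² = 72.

Centre (−9, 2), r² = 72. |PO|² = (−14)² + (−19)² = 557.
The tangent meets the radius at right angles, so tangent² = |PO|² − r² = 557 − 72 = 485.

√485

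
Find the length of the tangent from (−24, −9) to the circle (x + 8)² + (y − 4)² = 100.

The centre is (−8, 4) and r = 10. The square of the distance from P to the centre is 256 + 169 = 425.
The tangent meets the radius at right angles, so tangent² = |PO|² − r² = 425 − 100 = 325.

5√13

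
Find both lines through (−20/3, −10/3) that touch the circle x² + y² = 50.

Write the tangent as mx − y + (−10/3 − m·(−20/3)) = 0 and set its distance from the centre to 5√2:
(20/3m − (10/3))² = 50(m² + 1)
m² + 8m + 7 = 0, so m = −1 or m = −7.
Through (−20/3, −10/3) these give x + y = −10 and 7x + y = −50.

x + y = −10 and 7x + y = −50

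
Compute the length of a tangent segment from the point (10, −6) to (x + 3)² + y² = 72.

Centre (−3, 0), r² = 72. |PO|² = (13)² + (−6)² = 205.
Power of the point: PT² = |PO|² − r² = 133, so PT = √133.

√133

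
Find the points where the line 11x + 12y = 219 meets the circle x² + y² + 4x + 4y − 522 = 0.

From the line, y = (219 − 11x)/12. Substituting:
265x² − 4770x − 16695 = 0  ⟹  x² − 18x − 63 = 0
x = 21 or x = −3, giving (21, −1) and (−3, 21).

(−3, 21) and (21, −1)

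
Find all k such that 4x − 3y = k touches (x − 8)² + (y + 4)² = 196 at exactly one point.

The line touches the circle iff its distance from (8, −4) is 14:
|4·8 − 3·(−4) − k| / √25 = 14
|k − (44)| = 14·5, so k = 114 or k = −26.

k = −26 or k = 114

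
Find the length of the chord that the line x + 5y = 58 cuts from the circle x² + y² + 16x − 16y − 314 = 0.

8√26

The distance from (−8, 8) to the line is 26/√26, and r² = 442.
Half the chord is √(r² − d²) = √(416), so the full chord is 8√26.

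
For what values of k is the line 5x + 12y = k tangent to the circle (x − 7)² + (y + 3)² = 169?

k = −170 or k = 168

For a tangent, require d(centre, line) = r = 13.
|5·7 + 12·(−3) − k| / √169 = 13
|k − (−1)| = 13·13, so k = 168 or k = −170.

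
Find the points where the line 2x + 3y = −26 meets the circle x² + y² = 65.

(−7, −4) and (−1, −8)

From the line, y = (−26 − 2x)/3. Substituting:
13x² + 104x + 91 = 0  ⟹  x² + 8x + 7 = 0
x = −1 or x = −7, giving (−1, −8) and (−7, −4).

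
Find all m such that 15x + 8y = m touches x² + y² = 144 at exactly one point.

Tangency holds when the distance from the centre (0, 0) to the line equals the radius 12:
|15·0 + 8·0 − m| / √289 = 12
|m| = 12·17, so m = 204 or m = −204.

m = −204 or m = 204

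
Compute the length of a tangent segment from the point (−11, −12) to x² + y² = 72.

The centre is (0, 0) and r = 6√2. The square of the distance from P to the centre is 121 + 144 = 265.
Power of the point: PT² = |PO|² − r² = 193, so PT = √193.

√193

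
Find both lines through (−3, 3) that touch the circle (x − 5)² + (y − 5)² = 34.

3x + 5y = 6 and 5x − 3y = −24

A line y − (3) = m(x − (−3)) is tangent when its distance from (5, 5) is √34:
[m·(8) − (2)]² = 34(m² + 1)
15m² − 16m − 15 = 0, so m = −3/5 or m = 5/3.
With m = −3/5: 3x + 5y = 6. With m = 5/3: 5x − 3y = −24.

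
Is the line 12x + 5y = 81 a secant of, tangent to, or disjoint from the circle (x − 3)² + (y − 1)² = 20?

Substituting the line into the circle gives 169x² − 1974x + 5501 = 0.
Discriminant = (−1974)² − 4·169·(5501) = 178000 > 0.
Two real roots: the line is a secant.

secant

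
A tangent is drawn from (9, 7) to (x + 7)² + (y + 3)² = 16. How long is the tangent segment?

2√85

The centre is (−7, −3) and r = 4. The square of the distance from P to the centre is 256 + 100 = 356.
The tangent meets the radius at right angles, so tangent² = |PO|² − r² = 356 − 16 = 340.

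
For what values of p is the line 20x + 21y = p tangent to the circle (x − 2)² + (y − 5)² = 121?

p = −174 or p = 464

For a tangent, require d(centre, line) = r = 11.
|20·2 + 21·5 − p| / √841 = 11
|p − (145)| = 11·29, so p = 464 or p = −174.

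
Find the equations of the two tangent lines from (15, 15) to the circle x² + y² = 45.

Let a tangent through (15, 15) have slope m. Its distance from (0, 0) must equal 3√5:
(−15m − (−15))² = 45(m² + 1)
2m² − 5m + 2 = 0, so m = 2 or m = 1/2.
Through (15, 15) these give 2x − y = 15 and x − 2y = −15.

2x − y = 15 and x − 2y = −15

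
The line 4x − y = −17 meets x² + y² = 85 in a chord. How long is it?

4√17

Express y = 4x + 17 and substitute into the circle:
17x² + 136x + 204 = 0  ⟹  x² + 8x + 12 = 0
x = −2 or x = −6, giving (−2, 9) and (−6, −7).
Chord length = distance between (−2, 9) and (−6, −7) = √272 = 4√17.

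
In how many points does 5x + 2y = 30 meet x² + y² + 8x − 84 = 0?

Centre (−4, 0), r² = 100. Distance² from centre to line = (−50)²/29 = 2500/29.
Since d² < r², the line cuts the circle twice.

2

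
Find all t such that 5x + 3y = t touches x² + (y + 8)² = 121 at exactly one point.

t = −24 ± 11√34

The line touches the circle iff its distance from (0, −8) is 11:
|5·0 + 3·(−8) − t| / √34 = 11
|t − (−24)| = 11√34.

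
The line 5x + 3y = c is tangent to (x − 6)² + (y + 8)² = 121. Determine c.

c = 6 ± 11√34

Tangency holds when the distance from the centre (6, −8) to the line equals the radius 11:
|5·6 + 3·(−8) − c| / √34 = 11
|c − (6)| = 11√34.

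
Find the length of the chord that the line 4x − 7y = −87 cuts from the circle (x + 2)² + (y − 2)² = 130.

2√65

Centre (−2, 2), r² = 130. Perpendicular distance d from centre to line = |65| / √65 = 65/√65.
Half the chord is √(r² − d²) = √(65), so the full chord is 2√65.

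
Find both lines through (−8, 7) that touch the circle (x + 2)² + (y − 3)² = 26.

A line y − (7) = m(x − (−8)) is tangent when its distance from (−2, 3) is √26:
[m·(6) − (−4)]² = 26(m² + 1)
5m² + 24m − 5 = 0, so m = 1/5 or m = −5.
Through (−8, 7) these give x − 5y = −43 and 5x + y = −33.

x − 5y = −43 and 5x + y = −33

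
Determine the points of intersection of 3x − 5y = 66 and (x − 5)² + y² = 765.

Express y = (−66 + 3x)/5 and substitute into the circle:
34x² − 646x − 14144 = 0  ⟹  x² − 19x − 416 = 0
x = 32 or x = −13, giving (32, 6) and (−13, −21).

(−13, −21) and (32, 6)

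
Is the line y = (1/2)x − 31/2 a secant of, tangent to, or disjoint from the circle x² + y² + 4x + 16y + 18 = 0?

d² = (1·(−2) − 2·(−8) − (31))²/5 = 289/5; r² = 50.
Since d² > r², the line lies outside the circle.

disjoint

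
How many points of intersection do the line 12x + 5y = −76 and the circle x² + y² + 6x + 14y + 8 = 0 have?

Substituting the line into the circle gives 169x² + 1134x + 656 = 0.
Discriminant = (1134)² − 4·169·(656) = 842500 > 0.
Two real roots: the line is a secant.

2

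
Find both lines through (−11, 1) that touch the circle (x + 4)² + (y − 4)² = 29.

2x + 5y = −17 and 5x − 2y = −57

A line y − (1) = m(x − (−11)) is tangent when its distance from (−4, 4) is √29:
(7m − (3))² = 29(m² + 1)
10m² − 21m − 10 = 0, so m = −2/5 or m = 5/2.
Through (−11, 1) these give 2x + 5y = −17 and 5x − 2y = −57.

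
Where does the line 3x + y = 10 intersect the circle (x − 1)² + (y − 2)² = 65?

Substitute y = −3x + 10:
10x² − 50x = 0  ⟹  x² − 5x = 0
x = 5 or x = 0, giving (5, −5) and (0, 10).

(0, 10) and (5, −5)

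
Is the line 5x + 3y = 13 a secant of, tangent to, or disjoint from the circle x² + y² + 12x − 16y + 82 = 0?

secant

Centre (−6, 8), r² = 18. Distance² from centre to line = (−19)²/34 = 361/34.
Since d² < r², the line cuts the circle twice.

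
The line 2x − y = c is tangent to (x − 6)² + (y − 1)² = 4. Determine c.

c = 11 ± 2√5

The line touches the circle iff its distance from (6, 1) is 2:
|2·6 − 1·1 − c| / √5 = 2
|c − (11)| = 2√5.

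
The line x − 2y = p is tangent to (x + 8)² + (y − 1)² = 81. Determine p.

Tangency holds when the distance from the centre (−8, 1) to the line equals the radius 9:
|1·(−8) − 2·1 − p| / √5 = 9
|p − (−10)| = 9√5.

p = −10 ± 9√5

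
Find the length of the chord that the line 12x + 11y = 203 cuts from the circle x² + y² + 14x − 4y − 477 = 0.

2√265

From the line, y = (203 − 12x)/11. Substituting:
265x² − 2650x − 25440 = 0  ⟹  x² − 10x − 96 = 0
x = 16 or x = −6, giving (16, 1) and (−6, 25).
|(16, 1) − (−6, 25)| = √((22)² + (−24)²) = 2√265.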